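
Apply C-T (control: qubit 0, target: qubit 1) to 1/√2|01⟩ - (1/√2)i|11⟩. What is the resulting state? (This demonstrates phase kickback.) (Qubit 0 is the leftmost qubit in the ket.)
1/√2|01⟩ + (1/2 - (1/2)i)|11⟩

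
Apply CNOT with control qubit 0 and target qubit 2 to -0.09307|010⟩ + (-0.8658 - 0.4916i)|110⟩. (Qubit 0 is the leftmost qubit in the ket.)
-0.09307|010⟩ + (-0.8658 - 0.4916i)|111⟩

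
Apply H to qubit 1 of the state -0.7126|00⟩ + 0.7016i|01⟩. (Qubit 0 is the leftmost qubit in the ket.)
(-0.5039 + 0.4961i)|00⟩ + (-0.5039 - 0.4961i)|01⟩

H on qubit 1 mixes each pair of kets that differ only in qubit 1: amplitudes (a, b) of (|…0…⟩, |…1…⟩) become ((a + b)/√2, (a − b)/√2). Kets absent from the input have amplitude 0.
(|00⟩, |01⟩): (a, b) = (-0.7126, 0.7016i) → ((-0.5039 + 0.4961i), (-0.5039 - 0.4961i))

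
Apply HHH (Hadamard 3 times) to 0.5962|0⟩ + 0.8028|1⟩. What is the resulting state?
0.9892|0⟩ - 0.1461|1⟩

H² = I, so H^3 = H: a single Hadamard. With (a, b) = (0.5962, 0.8028), H gives ((a + b)/√2, (a − b)/√2) = (0.9892, -0.1461).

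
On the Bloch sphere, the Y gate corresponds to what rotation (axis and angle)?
Rotation by π around the y-axis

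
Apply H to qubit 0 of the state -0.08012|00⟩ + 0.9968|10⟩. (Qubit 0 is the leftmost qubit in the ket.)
0.6482|00⟩ - 0.7615|10⟩

H on qubit 0 mixes each pair of kets that differ only in qubit 0: amplitudes (a, b) of (|…0…⟩, |…1…⟩) become ((a + b)/√2, (a − b)/√2). Kets absent from the input have amplitude 0.
(|00⟩, |10⟩): (a, b) = (-0.08012, 0.9968) → (0.6482, -0.7615)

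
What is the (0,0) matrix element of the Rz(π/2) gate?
(1/√2 - (1/√2)i)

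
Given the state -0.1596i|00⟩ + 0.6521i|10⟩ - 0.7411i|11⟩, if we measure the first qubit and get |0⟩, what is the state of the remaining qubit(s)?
-i|0⟩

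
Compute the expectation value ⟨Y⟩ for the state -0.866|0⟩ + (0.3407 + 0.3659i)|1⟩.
-0.6337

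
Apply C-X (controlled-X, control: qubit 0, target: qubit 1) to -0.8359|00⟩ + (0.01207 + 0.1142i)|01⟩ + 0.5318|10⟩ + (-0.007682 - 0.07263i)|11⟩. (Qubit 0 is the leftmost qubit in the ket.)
-0.8359|00⟩ + (0.01207 + 0.1142i)|01⟩ + (-0.007682 - 0.07263i)|10⟩ + 0.5318|11⟩

C-X leaves the control-|0⟩ kets |00⟩, |01⟩ unchanged and applies X to qubit 1 on the control-|1⟩ pair (|10⟩, |11⟩).
X = [[0, 1], [1, 0]].
With a = amp(|10⟩) = 0.5318 and b = amp(|11⟩) = (-0.007682 - 0.07263i):
new amp(|10⟩) = (1)·b = (-0.007682 - 0.07263i)
new amp(|11⟩) = (1)·a = 0.5318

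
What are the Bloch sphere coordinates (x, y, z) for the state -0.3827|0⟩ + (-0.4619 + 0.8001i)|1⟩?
(0.3535, -0.6124, -0.7071)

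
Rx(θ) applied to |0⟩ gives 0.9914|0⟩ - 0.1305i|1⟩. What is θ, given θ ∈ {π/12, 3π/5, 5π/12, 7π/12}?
π/12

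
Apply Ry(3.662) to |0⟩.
-0.2573|0⟩ + 0.9663|1⟩

Ry(3.662) = [[cos(θ/2), −sin(θ/2)], [sin(θ/2), cos(θ/2)]]; θ = 3.662, cos(θ/2) ≈ -0.257277, sin(θ/2) ≈ 0.966338.
With a = amp(|0⟩) = 1 and b = amp(|1⟩) = 0:
new amp(|0⟩) = (-0.257277)·a + (-0.966338)·b = -0.2573
new amp(|1⟩) = (0.966338)·a + (-0.257277)·b = 0.9663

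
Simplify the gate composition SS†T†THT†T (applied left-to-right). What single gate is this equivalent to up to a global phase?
H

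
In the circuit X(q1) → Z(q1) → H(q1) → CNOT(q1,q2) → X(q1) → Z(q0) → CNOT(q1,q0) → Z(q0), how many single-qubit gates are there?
6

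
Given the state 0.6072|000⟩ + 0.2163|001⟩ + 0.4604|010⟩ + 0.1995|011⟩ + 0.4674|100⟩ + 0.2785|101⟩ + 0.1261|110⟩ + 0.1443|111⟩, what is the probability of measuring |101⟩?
0.07756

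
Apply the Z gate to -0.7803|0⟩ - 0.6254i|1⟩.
-0.7803|0⟩ + 0.6254i|1⟩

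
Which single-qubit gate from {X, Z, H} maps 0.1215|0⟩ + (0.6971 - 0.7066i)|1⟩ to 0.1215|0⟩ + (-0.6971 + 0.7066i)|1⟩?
Z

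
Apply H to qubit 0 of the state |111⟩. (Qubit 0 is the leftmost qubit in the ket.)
1/√2|011⟩ - 1/√2|111⟩

H on qubit 0 mixes each pair of kets that differ only in qubit 0: amplitudes (a, b) of (|…0…⟩, |…1…⟩) become ((a + b)/√2, (a − b)/√2). Kets absent from the input have amplitude 0.
(|011⟩, |111⟩): (a, b) = (0, 1) → (1/√2, -1/√2)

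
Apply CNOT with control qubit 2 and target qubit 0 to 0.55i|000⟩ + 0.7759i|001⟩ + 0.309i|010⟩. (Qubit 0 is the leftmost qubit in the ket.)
0.55i|000⟩ + 0.309i|010⟩ + 0.7759i|101⟩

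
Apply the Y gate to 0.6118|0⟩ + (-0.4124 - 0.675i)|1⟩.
(-0.675 + 0.4124i)|0⟩ + 0.6118i|1⟩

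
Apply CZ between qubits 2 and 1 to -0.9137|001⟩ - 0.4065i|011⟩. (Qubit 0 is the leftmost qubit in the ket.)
-0.9137|001⟩ + 0.4065i|011⟩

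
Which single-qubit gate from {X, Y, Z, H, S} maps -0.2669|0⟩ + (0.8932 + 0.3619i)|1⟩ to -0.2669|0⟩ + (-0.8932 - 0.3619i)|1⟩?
Z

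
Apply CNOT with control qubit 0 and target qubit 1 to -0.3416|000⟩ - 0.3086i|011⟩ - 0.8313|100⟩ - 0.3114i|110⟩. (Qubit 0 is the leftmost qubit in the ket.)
-0.3416|000⟩ - 0.3086i|011⟩ - 0.3114i|100⟩ - 0.8313|110⟩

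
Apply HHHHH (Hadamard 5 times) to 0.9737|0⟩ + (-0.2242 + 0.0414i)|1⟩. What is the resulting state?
(0.53 + 0.02927i)|0⟩ + (0.847 - 0.02927i)|1⟩

H² = I, so H^5 = H: a single Hadamard. With (a, b) = (0.9737, (-0.2242 + 0.0414i)), H gives ((a + b)/√2, (a − b)/√2) = ((0.53 + 0.02927i), (0.847 - 0.02927i)).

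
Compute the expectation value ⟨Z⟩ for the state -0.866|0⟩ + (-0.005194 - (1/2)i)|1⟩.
0.4999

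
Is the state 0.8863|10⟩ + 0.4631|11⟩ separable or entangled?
Separable

Writing the state as a|00⟩ + b|01⟩ + c|10⟩ + d|11⟩, it is a product state iff ad − bc = 0.
Here (a, b, c, d) = (0, 0, 0.8863, 0.4631): ad − bc = (0)(0.4631) − (0)(0.8863) = 0, so the state is separable.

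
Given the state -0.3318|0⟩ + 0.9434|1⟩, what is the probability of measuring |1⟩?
0.89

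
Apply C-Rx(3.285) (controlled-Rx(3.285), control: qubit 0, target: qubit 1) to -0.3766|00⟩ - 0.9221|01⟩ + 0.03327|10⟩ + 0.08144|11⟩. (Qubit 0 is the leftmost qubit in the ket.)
-0.3766|00⟩ - 0.9221|01⟩ + (-0.002384 - 0.08123i)|10⟩ + (-0.005835 - 0.03318i)|11⟩

C-Rx(3.285) leaves the control-|0⟩ kets |00⟩, |01⟩ unchanged and applies Rx(3.285) to qubit 1 on the control-|1⟩ pair (|10⟩, |11⟩).
Rx(3.285) = [[cos(θ/2), −i·sin(θ/2)], [−i·sin(θ/2), cos(θ/2)]]; θ = 3.285, cos(θ/2) ≈ -0.0716422, sin(θ/2) ≈ 0.99743.
With a = amp(|10⟩) = 0.03327 and b = amp(|11⟩) = 0.08144:
new amp(|10⟩) = (-0.0716422)·a + (-0.99743i)·b = (-0.002384 - 0.08123i)
new amp(|11⟩) = (-0.99743i)·a + (-0.0716422)·b = (-0.005835 - 0.03318i)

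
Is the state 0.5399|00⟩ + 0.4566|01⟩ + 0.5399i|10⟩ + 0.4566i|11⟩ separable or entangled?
Separable

Writing the state as a|00⟩ + b|01⟩ + c|10⟩ + d|11⟩, it is a product state iff ad − bc = 0.
Here (a, b, c, d) = (0.5399, 0.4566, 0.5399i, 0.4566i): ad − bc = (0.5399)(0.4566i) − (0.4566)(0.5399i) = 0, so the state is separable.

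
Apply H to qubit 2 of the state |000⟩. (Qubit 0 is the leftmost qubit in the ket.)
1/√2|000⟩ + 1/√2|001⟩

H on qubit 2 mixes each pair of kets that differ only in qubit 2: amplitudes (a, b) of (|…0…⟩, |…1…⟩) become ((a + b)/√2, (a − b)/√2). Kets absent from the input have amplitude 0.
(|000⟩, |001⟩): (a, b) = (1, 0) → (1/√2, 1/√2)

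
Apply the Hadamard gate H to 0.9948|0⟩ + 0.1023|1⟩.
0.7758|0⟩ + 0.6311|1⟩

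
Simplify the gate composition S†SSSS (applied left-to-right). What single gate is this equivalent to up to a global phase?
S†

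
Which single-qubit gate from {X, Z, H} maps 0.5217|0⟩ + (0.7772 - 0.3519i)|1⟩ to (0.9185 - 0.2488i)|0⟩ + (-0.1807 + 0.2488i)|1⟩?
H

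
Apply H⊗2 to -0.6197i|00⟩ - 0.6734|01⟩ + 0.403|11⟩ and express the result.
(-0.1352 - 0.3099i)|00⟩ + (0.1352 - 0.3099i)|01⟩ + (-0.5382 - 0.3099i)|10⟩ + (0.5382 - 0.3099i)|11⟩

H⊗2 gives amp(|y⟩) = (1/2) Σ_x (−1)^(x·y) amp(|x⟩), where x·y is the number of positions in which both x and y have a 1.
|00⟩: (-0.6197i - 0.6734 + 0.403)/2 = (-0.1352 - 0.3099i)
|01⟩: (-0.6197i + 0.6734 - 0.403)/2 = (0.1352 - 0.3099i)
|10⟩: (-0.6197i - 0.6734 - 0.403)/2 = (-0.5382 - 0.3099i)
|11⟩: (-0.6197i + 0.6734 + 0.403)/2 = (0.5382 - 0.3099i)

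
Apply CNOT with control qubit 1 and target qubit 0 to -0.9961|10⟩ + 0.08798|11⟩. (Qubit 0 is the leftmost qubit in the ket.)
0.08798|01⟩ - 0.9961|10⟩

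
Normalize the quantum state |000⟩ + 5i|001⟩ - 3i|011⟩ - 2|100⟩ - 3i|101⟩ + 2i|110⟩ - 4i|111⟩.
0.1213|000⟩ + 0.6063i|001⟩ - 0.3638i|011⟩ - 0.2425|100⟩ - 0.3638i|101⟩ + 0.2425i|110⟩ - 0.4851i|111⟩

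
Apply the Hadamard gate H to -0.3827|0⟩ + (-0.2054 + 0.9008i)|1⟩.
(-0.4158 + 0.637i)|0⟩ + (-0.1254 - 0.637i)|1⟩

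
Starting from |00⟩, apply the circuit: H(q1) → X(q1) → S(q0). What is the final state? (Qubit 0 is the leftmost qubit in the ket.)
1/√2|00⟩ + 1/√2|01⟩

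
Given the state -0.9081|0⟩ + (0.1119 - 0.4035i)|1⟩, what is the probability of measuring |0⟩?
0.8246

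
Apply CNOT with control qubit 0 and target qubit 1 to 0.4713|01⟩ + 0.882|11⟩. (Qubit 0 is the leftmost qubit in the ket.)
0.4713|01⟩ + 0.882|10⟩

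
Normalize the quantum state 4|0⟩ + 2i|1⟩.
0.8944|0⟩ + (1/√5)i|1⟩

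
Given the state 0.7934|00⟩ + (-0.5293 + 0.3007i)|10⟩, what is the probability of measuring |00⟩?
0.6295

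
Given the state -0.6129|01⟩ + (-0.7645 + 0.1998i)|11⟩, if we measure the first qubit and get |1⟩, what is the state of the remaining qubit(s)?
(-0.9675 + 0.2529i)|1⟩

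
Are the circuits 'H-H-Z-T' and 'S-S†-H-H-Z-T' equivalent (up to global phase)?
Yes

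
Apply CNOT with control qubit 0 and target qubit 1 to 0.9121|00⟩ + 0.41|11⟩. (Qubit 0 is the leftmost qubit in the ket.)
0.9121|00⟩ + 0.41|10⟩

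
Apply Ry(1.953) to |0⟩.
0.5599|0⟩ + 0.8285|1⟩

Ry(1.953) = [[cos(θ/2), −sin(θ/2)], [sin(θ/2), cos(θ/2)]]; θ = 1.953, cos(θ/2) ≈ 0.559926, sin(θ/2) ≈ 0.828543.
With a = amp(|0⟩) = 1 and b = amp(|1⟩) = 0:
new amp(|0⟩) = (0.559926)·a + (-0.828543)·b = 0.5599
new amp(|1⟩) = (0.828543)·a + (0.559926)·b = 0.8285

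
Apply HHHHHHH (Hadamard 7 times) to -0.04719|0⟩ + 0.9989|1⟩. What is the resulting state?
0.673|0⟩ - 0.7397|1⟩

H² = I, so H^7 = H: a single Hadamard. With (a, b) = (-0.04719, 0.9989), H gives ((a + b)/√2, (a − b)/√2) = (0.673, -0.7397).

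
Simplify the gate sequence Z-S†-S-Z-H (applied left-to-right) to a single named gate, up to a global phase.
H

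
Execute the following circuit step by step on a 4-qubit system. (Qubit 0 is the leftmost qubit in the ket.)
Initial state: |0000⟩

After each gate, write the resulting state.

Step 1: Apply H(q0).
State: 1/√2|0000⟩ + 1/√2|1000⟩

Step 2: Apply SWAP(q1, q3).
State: 1/√2|0000⟩ + 1/√2|1000⟩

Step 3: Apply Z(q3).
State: 1/√2|0000⟩ + 1/√2|1000⟩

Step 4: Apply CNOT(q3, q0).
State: 1/√2|0000⟩ + 1/√2|1000⟩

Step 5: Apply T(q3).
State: 1/√2|0000⟩ + 1/√2|1000⟩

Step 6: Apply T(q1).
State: 1/√2|0000⟩ + 1/√2|1000⟩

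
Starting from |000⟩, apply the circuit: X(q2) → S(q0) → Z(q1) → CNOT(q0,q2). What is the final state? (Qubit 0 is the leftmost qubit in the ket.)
|001⟩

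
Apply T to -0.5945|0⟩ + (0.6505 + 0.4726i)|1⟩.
-0.5945|0⟩ + (0.1258 + 0.7942i)|1⟩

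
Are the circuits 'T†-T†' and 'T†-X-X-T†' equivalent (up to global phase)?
Yes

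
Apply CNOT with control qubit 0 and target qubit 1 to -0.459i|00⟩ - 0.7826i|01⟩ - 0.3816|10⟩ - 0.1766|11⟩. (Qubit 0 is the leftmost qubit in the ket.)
-0.459i|00⟩ - 0.7826i|01⟩ - 0.1766|10⟩ - 0.3816|11⟩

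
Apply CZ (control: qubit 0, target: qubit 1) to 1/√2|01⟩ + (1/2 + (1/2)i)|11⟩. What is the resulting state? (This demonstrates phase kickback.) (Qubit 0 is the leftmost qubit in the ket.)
1/√2|01⟩ + (-1/2 - (1/2)i)|11⟩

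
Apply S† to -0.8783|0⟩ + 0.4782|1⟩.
-0.8783|0⟩ - 0.4782i|1⟩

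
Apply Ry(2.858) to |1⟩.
-0.99|0⟩ + 0.1413|1⟩

Ry(2.858) = [[cos(θ/2), −sin(θ/2)], [sin(θ/2), cos(θ/2)]]; θ = 2.858, cos(θ/2) ≈ 0.141322, sin(θ/2) ≈ 0.989964.
With a = amp(|0⟩) = 0 and b = amp(|1⟩) = 1:
new amp(|0⟩) = (0.141322)·a + (-0.989964)·b = -0.99
new amp(|1⟩) = (0.989964)·a + (0.141322)·b = 0.1413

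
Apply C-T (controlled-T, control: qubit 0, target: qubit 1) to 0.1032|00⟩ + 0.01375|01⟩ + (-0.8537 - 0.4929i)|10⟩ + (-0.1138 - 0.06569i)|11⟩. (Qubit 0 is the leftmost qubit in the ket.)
0.1032|00⟩ + 0.01375|01⟩ + (-0.8537 - 0.4929i)|10⟩ + (-0.03402 - 0.1269i)|11⟩

C-T leaves the control-|0⟩ kets |00⟩, |01⟩ unchanged and applies T to qubit 1 on the control-|1⟩ pair (|10⟩, |11⟩).
T = [[1, 0], [0, (1/√2 + (1/√2)i)]].
With a = amp(|10⟩) = (-0.8537 - 0.4929i) and b = amp(|11⟩) = (-0.1138 - 0.06569i):
new amp(|10⟩) = (1)·a = (-0.8537 - 0.4929i)
new amp(|11⟩) = (1/√2 + (1/√2)i)·b = (-0.03402 - 0.1269i)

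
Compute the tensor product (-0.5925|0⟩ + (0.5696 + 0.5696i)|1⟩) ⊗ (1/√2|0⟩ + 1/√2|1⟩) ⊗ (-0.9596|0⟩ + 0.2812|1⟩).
0.402|000⟩ - 0.1178|001⟩ + 0.402|010⟩ - 0.1178|011⟩ + (-0.3865 - 0.3865i)|100⟩ + (0.1133 + 0.1133i)|101⟩ + (-0.3865 - 0.3865i)|110⟩ + (0.1133 + 0.1133i)|111⟩

amp(|b₁b₂…⟩) = product of the factor amplitudes for bits b₁, b₂, …; only kets whose every factor amplitude is nonzero survive.
|000⟩: (-0.5925)(1/√2)(-0.9596) = 0.402
|001⟩: (-0.5925)(1/√2)(0.2812) = -0.1178
|010⟩: (-0.5925)(1/√2)(-0.9596) = 0.402
|011⟩: (-0.5925)(1/√2)(0.2812) = -0.1178
|100⟩: (0.5696 + 0.5696i)(1/√2)(-0.9596) = (-0.3865 - 0.3865i)
|101⟩: (0.5696 + 0.5696i)(1/√2)(0.2812) = (0.1133 + 0.1133i)
|110⟩: (0.5696 + 0.5696i)(1/√2)(-0.9596) = (-0.3865 - 0.3865i)
|111⟩: (0.5696 + 0.5696i)(1/√2)(0.2812) = (0.1133 + 0.1133i)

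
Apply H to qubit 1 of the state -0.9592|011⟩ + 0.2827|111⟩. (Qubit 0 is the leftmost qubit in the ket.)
-0.6783|001⟩ + 0.6783|011⟩ + 0.1999|101⟩ - 0.1999|111⟩

H on qubit 1 mixes each pair of kets that differ only in qubit 1: amplitudes (a, b) of (|…0…⟩, |…1…⟩) become ((a + b)/√2, (a − b)/√2). Kets absent from the input have amplitude 0.
(|001⟩, |011⟩): (a, b) = (0, -0.9592) → (-0.6783, 0.6783)
(|101⟩, |111⟩): (a, b) = (0, 0.2827) → (0.1999, -0.1999)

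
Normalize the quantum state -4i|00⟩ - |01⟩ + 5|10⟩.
-0.6172i|00⟩ - 0.1543|01⟩ + 0.7715|10⟩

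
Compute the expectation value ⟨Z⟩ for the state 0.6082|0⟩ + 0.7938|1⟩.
-0.2602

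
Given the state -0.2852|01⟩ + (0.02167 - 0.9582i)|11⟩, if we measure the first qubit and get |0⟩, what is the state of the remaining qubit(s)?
-|1⟩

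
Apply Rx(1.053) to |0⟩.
0.8646|0⟩ - 0.5025i|1⟩

Rx(1.053) = [[cos(θ/2), −i·sin(θ/2)], [−i·sin(θ/2), cos(θ/2)]]; θ = 1.053, cos(θ/2) ≈ 0.864571, sin(θ/2) ≈ 0.50251.
With a = amp(|0⟩) = 1 and b = amp(|1⟩) = 0:
new amp(|0⟩) = (0.864571)·a + (-0.50251i)·b = 0.8646
new amp(|1⟩) = (-0.50251i)·a + (0.864571)·b = -0.5025i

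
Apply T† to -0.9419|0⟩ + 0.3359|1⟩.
-0.9419|0⟩ + (0.2375 - 0.2375i)|1⟩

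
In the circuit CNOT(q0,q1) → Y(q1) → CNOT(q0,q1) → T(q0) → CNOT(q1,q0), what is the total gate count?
5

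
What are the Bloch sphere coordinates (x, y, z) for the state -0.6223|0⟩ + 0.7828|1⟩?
(-0.9743, 0, -0.2255)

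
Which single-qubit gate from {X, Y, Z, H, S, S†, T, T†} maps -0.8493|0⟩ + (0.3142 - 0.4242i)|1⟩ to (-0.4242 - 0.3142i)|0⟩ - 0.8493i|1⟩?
Y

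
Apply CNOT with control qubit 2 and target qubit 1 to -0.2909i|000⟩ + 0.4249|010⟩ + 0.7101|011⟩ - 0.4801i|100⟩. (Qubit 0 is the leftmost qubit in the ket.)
-0.2909i|000⟩ + 0.7101|001⟩ + 0.4249|010⟩ - 0.4801i|100⟩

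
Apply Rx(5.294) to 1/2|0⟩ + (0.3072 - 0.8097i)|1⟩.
(-0.8244 - 0.1458i)|0⟩ + (-0.2704 + 0.4753i)|1⟩

Rx(5.294) = [[cos(θ/2), −i·sin(θ/2)], [−i·sin(θ/2), cos(θ/2)]]; θ = 5.294, cos(θ/2) ≈ -0.880162, sin(θ/2) ≈ 0.474673.
With a = amp(|0⟩) = 1/2 and b = amp(|1⟩) = (0.3072 - 0.8097i):
new amp(|0⟩) = (-0.880162)·a + (-0.474673i)·b = (-0.8244 - 0.1458i)
new amp(|1⟩) = (-0.474673i)·a + (-0.880162)·b = (-0.2704 + 0.4753i)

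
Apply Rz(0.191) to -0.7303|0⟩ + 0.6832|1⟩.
(-0.727 + 0.06964i)|0⟩ + (0.6801 + 0.06515i)|1⟩

Rz(0.191) = [[e^(−iθ/2), 0], [0, e^(iθ/2)]] with e^(±iθ/2) = cos(θ/2) ± i·sin(θ/2); θ = 0.191, cos(θ/2) ≈ 0.995443, sin(θ/2) ≈ 0.0953549.
With a = amp(|0⟩) = -0.7303 and b = amp(|1⟩) = 0.6832:
new amp(|0⟩) = (0.995443 - 0.0953549i)·a = (-0.727 + 0.06964i)
new amp(|1⟩) = (0.995443 + 0.0953549i)·b = (0.6801 + 0.06515i)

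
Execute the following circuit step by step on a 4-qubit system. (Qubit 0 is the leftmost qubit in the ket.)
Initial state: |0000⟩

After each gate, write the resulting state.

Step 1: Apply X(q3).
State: |0001⟩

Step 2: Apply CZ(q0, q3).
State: |0001⟩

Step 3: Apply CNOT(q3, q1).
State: |0101⟩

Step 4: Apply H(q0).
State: 1/√2|0101⟩ + 1/√2|1101⟩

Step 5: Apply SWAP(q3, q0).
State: 1/√2|1100⟩ + 1/√2|1101⟩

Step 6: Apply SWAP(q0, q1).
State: 1/√2|1100⟩ + 1/√2|1101⟩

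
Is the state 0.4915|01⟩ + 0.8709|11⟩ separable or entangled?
Separable

Writing the state as a|00⟩ + b|01⟩ + c|10⟩ + d|11⟩, it is a product state iff ad − bc = 0.
Here (a, b, c, d) = (0, 0.4915, 0, 0.8709): ad − bc = (0)(0.8709) − (0.4915)(0) = 0, so the state is separable.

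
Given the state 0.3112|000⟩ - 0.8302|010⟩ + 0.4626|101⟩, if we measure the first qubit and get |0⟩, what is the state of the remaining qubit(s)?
0.351|00⟩ - 0.9364|10⟩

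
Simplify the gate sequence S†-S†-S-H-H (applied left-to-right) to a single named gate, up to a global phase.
S†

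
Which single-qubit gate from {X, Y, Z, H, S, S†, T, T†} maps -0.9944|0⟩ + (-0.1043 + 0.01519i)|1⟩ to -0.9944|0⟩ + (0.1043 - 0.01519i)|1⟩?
Z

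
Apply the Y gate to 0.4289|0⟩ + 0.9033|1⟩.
-0.9033i|0⟩ + 0.4289i|1⟩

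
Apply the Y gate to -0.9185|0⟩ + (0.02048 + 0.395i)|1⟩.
(0.395 - 0.02048i)|0⟩ - 0.9185i|1⟩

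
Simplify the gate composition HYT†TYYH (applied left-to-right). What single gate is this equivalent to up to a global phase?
Y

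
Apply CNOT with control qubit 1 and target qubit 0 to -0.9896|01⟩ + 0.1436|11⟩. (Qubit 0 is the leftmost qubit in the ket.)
0.1436|01⟩ - 0.9896|11⟩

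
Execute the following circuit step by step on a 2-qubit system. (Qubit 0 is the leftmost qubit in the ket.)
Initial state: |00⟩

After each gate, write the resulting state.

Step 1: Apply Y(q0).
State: i|10⟩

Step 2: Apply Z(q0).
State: -i|10⟩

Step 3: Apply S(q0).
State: |10⟩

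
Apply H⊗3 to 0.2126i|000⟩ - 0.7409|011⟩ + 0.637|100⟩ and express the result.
(-0.03673 + 0.07517i)|000⟩ + (0.4872 + 0.07517i)|001⟩ + (0.4872 + 0.07517i)|010⟩ + (-0.03673 + 0.07517i)|011⟩ + (-0.4872 + 0.07517i)|100⟩ + (0.03673 + 0.07517i)|101⟩ + (0.03673 + 0.07517i)|110⟩ + (-0.4872 + 0.07517i)|111⟩

H⊗3 gives amp(|y⟩) = (1/2√2) Σ_x (−1)^(x·y) amp(|x⟩), where x·y is the number of positions in which both x and y have a 1.
|000⟩: (0.2126i - 0.7409 + 0.637)/(2√2) = (-0.03673 + 0.07517i)
|001⟩: (0.2126i + 0.7409 + 0.637)/(2√2) = (0.4872 + 0.07517i)
|010⟩: (0.2126i + 0.7409 + 0.637)/(2√2) = (0.4872 + 0.07517i)
|011⟩: (0.2126i - 0.7409 + 0.637)/(2√2) = (-0.03673 + 0.07517i)
|100⟩: (0.2126i - 0.7409 - 0.637)/(2√2) = (-0.4872 + 0.07517i)
|101⟩: (0.2126i + 0.7409 - 0.637)/(2√2) = (0.03673 + 0.07517i)
|110⟩: (0.2126i + 0.7409 - 0.637)/(2√2) = (0.03673 + 0.07517i)
|111⟩: (0.2126i - 0.7409 - 0.637)/(2√2) = (-0.4872 + 0.07517i)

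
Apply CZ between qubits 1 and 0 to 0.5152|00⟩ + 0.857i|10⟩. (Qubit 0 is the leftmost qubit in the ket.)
0.5152|00⟩ + 0.857i|10⟩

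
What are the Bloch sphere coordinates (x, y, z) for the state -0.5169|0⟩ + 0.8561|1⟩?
(-0.885, 0, -0.4657)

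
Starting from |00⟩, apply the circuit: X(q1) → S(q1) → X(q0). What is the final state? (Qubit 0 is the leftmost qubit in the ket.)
i|11⟩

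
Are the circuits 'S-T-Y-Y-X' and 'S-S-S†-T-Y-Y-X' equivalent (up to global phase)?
Yes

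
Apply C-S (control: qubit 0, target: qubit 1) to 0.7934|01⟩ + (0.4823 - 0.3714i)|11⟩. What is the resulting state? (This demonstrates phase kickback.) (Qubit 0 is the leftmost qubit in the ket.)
0.7934|01⟩ + (0.3714 + 0.4823i)|11⟩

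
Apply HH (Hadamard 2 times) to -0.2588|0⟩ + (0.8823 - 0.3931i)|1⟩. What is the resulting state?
-0.2588|0⟩ + (0.8823 - 0.3931i)|1⟩

H² = I, so an even number of Hadamards cancels: H^2 = I and the state is unchanged.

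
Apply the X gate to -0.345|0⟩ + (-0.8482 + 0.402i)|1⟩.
(-0.8482 + 0.402i)|0⟩ - 0.345|1⟩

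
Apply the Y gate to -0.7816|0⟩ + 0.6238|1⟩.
-0.6238i|0⟩ - 0.7816i|1⟩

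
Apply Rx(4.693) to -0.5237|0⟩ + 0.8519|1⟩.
(0.3667 - 0.6082i)|0⟩ + (-0.5965 + 0.3739i)|1⟩

Rx(4.693) = [[cos(θ/2), −i·sin(θ/2)], [−i·sin(θ/2), cos(θ/2)]]; θ = 4.693, cos(θ/2) ≈ -0.700219, sin(θ/2) ≈ 0.713928.
With a = amp(|0⟩) = -0.5237 and b = amp(|1⟩) = 0.8519:
new amp(|0⟩) = (-0.700219)·a + (-0.713928i)·b = (0.3667 - 0.6082i)
new amp(|1⟩) = (-0.713928i)·a + (-0.700219)·b = (-0.5965 + 0.3739i)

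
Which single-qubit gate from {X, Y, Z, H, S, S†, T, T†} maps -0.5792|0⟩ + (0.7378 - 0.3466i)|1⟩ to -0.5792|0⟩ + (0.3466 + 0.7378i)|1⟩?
S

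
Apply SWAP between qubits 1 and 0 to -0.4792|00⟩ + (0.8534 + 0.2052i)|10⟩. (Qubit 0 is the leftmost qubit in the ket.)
-0.4792|00⟩ + (0.8534 + 0.2052i)|01⟩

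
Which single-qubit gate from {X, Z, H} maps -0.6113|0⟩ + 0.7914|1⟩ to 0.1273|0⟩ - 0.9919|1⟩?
H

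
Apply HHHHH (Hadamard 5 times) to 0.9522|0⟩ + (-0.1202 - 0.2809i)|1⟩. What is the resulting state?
(0.5883 - 0.1986i)|0⟩ + (0.7583 + 0.1986i)|1⟩

H² = I, so H^5 = H: a single Hadamard. With (a, b) = (0.9522, (-0.1202 - 0.2809i)), H gives ((a + b)/√2, (a − b)/√2) = ((0.5883 - 0.1986i), (0.7583 + 0.1986i)).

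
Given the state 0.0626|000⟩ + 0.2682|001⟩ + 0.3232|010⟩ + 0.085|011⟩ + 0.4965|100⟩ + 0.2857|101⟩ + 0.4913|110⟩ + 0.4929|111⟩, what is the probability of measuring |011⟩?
0.007225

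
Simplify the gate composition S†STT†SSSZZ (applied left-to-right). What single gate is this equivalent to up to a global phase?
S†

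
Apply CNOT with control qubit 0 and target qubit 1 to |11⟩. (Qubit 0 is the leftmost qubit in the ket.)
|10⟩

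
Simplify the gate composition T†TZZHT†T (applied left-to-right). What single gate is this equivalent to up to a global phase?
H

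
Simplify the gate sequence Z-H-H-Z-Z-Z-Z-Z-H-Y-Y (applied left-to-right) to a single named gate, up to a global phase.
H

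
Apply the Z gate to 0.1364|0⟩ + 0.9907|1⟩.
0.1364|0⟩ - 0.9907|1⟩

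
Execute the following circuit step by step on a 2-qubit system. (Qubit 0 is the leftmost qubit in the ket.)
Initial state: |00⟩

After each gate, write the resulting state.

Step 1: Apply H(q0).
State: 1/√2|00⟩ + 1/√2|10⟩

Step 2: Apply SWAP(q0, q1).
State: 1/√2|00⟩ + 1/√2|01⟩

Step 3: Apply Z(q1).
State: 1/√2|00⟩ - 1/√2|01⟩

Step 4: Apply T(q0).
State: 1/√2|00⟩ - 1/√2|01⟩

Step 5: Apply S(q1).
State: 1/√2|00⟩ - (1/√2)i|01⟩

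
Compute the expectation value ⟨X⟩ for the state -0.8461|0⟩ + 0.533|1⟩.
-0.9019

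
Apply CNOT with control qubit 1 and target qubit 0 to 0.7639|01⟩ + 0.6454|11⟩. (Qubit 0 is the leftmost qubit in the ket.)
0.6454|01⟩ + 0.7639|11⟩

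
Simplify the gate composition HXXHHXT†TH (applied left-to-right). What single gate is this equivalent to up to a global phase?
Z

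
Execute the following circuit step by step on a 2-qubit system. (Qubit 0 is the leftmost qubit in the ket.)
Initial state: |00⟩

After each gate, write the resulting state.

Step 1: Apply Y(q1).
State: i|01⟩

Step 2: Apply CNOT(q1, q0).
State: i|11⟩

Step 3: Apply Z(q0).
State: -i|11⟩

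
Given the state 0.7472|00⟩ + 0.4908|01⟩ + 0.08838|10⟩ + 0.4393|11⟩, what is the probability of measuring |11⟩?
0.193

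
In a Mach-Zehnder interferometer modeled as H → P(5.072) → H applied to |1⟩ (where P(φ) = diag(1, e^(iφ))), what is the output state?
(0.324 + 0.468i)|0⟩ + (0.676 - 0.468i)|1⟩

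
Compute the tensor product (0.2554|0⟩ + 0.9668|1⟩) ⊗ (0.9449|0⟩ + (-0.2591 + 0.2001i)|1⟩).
0.2413|00⟩ + (-0.06617 + 0.05111i)|01⟩ + 0.9135|10⟩ + (-0.2505 + 0.1935i)|11⟩

amp(|b₁b₂…⟩) = product of the factor amplitudes for bits b₁, b₂, …; only kets whose every factor amplitude is nonzero survive.
|00⟩: (0.2554)(0.9449) = 0.2413
|01⟩: (0.2554)(-0.2591 + 0.2001i) = (-0.06617 + 0.05111i)
|10⟩: (0.9668)(0.9449) = 0.9135
|11⟩: (0.9668)(-0.2591 + 0.2001i) = (-0.2505 + 0.1935i)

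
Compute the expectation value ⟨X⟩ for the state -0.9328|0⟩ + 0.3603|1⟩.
-0.6722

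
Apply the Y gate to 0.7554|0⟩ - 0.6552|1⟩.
0.6552i|0⟩ + 0.7554i|1⟩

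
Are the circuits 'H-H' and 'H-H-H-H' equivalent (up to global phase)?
Yes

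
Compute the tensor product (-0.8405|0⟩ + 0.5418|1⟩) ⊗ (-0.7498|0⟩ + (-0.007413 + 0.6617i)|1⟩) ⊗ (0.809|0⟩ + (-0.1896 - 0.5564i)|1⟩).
0.5098|000⟩ + (-0.1195 - 0.3506i)|001⟩ + (0.005041 - 0.4499i)|010⟩ + (-0.3106 + 0.102i)|011⟩ - 0.3286|100⟩ + (0.07702 + 0.226i)|101⟩ + (-0.003249 + 0.29i)|110⟩ + (0.2002 - 0.06574i)|111⟩

amp(|b₁b₂…⟩) = product of the factor amplitudes for bits b₁, b₂, …; only kets whose every factor amplitude is nonzero survive.
|000⟩: (-0.8405)(-0.7498)(0.809) = 0.5098
|001⟩: (-0.8405)(-0.7498)(-0.1896 - 0.5564i) = (-0.1195 - 0.3506i)
|010⟩: (-0.8405)(-0.007413 + 0.6617i)(0.809) = (0.005041 - 0.4499i)
|011⟩: (-0.8405)(-0.007413 + 0.6617i)(-0.1896 - 0.5564i) = (-0.3106 + 0.102i)
|100⟩: (0.5418)(-0.7498)(0.809) = -0.3286
|101⟩: (0.5418)(-0.7498)(-0.1896 - 0.5564i) = (0.07702 + 0.226i)
|110⟩: (0.5418)(-0.007413 + 0.6617i)(0.809) = (-0.003249 + 0.29i)
|111⟩: (0.5418)(-0.007413 + 0.6617i)(-0.1896 - 0.5564i) = (0.2002 - 0.06574i)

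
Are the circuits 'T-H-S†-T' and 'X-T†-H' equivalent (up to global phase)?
No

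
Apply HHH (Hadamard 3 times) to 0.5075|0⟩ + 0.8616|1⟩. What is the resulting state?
0.9681|0⟩ - 0.2504|1⟩

H² = I, so H^3 = H: a single Hadamard. With (a, b) = (0.5075, 0.8616), H gives ((a + b)/√2, (a − b)/√2) = (0.9681, -0.2504).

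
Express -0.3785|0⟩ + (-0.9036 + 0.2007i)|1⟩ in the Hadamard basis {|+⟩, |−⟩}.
(-0.9066 + 0.1419i)|+⟩ + (0.3713 - 0.1419i)|−⟩

With |ψ⟩ = α|0⟩ + β|1⟩, the Hadamard-basis coefficients are ⟨+|ψ⟩ = (α + β)/√2 and ⟨−|ψ⟩ = (α − β)/√2.
Here α = -0.3785, β = (-0.9036 + 0.2007i): (α + β)/√2 = (-0.9066 + 0.1419i), (α − β)/√2 = (0.3713 - 0.1419i).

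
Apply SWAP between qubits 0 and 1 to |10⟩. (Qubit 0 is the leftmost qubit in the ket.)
|01⟩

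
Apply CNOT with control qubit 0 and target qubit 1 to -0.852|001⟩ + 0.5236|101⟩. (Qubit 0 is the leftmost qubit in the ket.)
-0.852|001⟩ + 0.5236|111⟩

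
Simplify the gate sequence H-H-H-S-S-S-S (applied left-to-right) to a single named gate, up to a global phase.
H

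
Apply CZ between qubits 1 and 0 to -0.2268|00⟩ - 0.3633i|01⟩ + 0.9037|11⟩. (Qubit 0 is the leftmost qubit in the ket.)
-0.2268|00⟩ - 0.3633i|01⟩ - 0.9037|11⟩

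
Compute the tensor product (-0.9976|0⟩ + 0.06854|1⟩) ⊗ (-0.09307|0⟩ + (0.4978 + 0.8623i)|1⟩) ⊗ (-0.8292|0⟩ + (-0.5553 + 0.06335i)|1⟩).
-0.07699|000⟩ + (-0.05156 + 0.005882i)|001⟩ + (0.4118 + 0.7133i)|010⟩ + (0.3303 + 0.4462i)|011⟩ + 0.005289|100⟩ + (0.003542 - 0.0004041i)|101⟩ + (-0.02829 - 0.04901i)|110⟩ + (-0.02269 - 0.03066i)|111⟩

amp(|b₁b₂…⟩) = product of the factor amplitudes for bits b₁, b₂, …; only kets whose every factor amplitude is nonzero survive.
|000⟩: (-0.9976)(-0.09307)(-0.8292) = -0.07699
|001⟩: (-0.9976)(-0.09307)(-0.5553 + 0.06335i) = (-0.05156 + 0.005882i)
|010⟩: (-0.9976)(0.4978 + 0.8623i)(-0.8292) = (0.4118 + 0.7133i)
|011⟩: (-0.9976)(0.4978 + 0.8623i)(-0.5553 + 0.06335i) = (0.3303 + 0.4462i)
|100⟩: (0.06854)(-0.09307)(-0.8292) = 0.005289
|101⟩: (0.06854)(-0.09307)(-0.5553 + 0.06335i) = (0.003542 - 0.0004041i)
|110⟩: (0.06854)(0.4978 + 0.8623i)(-0.8292) = (-0.02829 - 0.04901i)
|111⟩: (0.06854)(0.4978 + 0.8623i)(-0.5553 + 0.06335i) = (-0.02269 - 0.03066i)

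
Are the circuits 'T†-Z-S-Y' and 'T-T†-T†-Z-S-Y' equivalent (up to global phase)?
Yes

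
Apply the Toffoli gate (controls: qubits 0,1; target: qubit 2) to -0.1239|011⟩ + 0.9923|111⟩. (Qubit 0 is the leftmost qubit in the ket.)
-0.1239|011⟩ + 0.9923|110⟩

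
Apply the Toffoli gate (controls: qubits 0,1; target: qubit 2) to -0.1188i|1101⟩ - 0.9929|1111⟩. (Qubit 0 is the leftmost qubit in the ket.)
-0.9929|1101⟩ - 0.1188i|1111⟩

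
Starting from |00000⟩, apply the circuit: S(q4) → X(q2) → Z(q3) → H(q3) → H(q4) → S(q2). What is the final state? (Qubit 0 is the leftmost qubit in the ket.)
(1/2)i|00100⟩ + (1/2)i|00101⟩ + (1/2)i|00110⟩ + (1/2)i|00111⟩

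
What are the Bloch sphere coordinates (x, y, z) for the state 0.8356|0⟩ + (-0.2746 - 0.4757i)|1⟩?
(-0.4589, -0.795, 0.3965)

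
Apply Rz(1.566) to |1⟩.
(0.7088 + 0.7054i)|1⟩

Rz(1.566) = [[e^(−iθ/2), 0], [0, e^(iθ/2)]] with e^(±iθ/2) = cos(θ/2) ± i·sin(θ/2); θ = 1.566, cos(θ/2) ≈ 0.708801, sin(θ/2) ≈ 0.705409.
With a = amp(|0⟩) = 0 and b = amp(|1⟩) = 1:
new amp(|0⟩) = (0.708801 - 0.705409i)·a = 0
new amp(|1⟩) = (0.708801 + 0.705409i)·b = (0.7088 + 0.7054i)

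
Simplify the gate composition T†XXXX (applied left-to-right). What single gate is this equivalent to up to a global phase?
T†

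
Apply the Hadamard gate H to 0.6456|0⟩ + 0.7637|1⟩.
0.9965|0⟩ - 0.08351|1⟩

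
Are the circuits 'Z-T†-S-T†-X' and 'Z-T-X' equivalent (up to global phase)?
No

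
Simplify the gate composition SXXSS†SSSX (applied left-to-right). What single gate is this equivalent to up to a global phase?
X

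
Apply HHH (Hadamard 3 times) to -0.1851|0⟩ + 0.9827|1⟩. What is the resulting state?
0.564|0⟩ - 0.8258|1⟩

H² = I, so H^3 = H: a single Hadamard. With (a, b) = (-0.1851, 0.9827), H gives ((a + b)/√2, (a − b)/√2) = (0.564, -0.8258).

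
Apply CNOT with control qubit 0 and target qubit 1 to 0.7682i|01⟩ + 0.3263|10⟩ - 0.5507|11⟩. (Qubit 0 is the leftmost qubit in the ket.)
0.7682i|01⟩ - 0.5507|10⟩ + 0.3263|11⟩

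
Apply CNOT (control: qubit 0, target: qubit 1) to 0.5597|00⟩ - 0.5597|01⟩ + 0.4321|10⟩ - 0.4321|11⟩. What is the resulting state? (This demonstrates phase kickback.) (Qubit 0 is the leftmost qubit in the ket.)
0.5597|00⟩ - 0.5597|01⟩ - 0.4321|10⟩ + 0.4321|11⟩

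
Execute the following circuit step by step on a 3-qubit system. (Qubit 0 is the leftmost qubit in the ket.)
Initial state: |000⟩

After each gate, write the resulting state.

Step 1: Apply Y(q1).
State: i|010⟩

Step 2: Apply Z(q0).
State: i|010⟩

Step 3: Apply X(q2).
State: i|011⟩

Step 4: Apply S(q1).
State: -|011⟩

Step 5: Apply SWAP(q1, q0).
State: -|101⟩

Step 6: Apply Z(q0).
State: |101⟩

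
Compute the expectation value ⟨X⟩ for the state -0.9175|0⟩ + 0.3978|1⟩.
-0.73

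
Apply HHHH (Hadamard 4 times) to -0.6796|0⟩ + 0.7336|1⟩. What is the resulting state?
-0.6796|0⟩ + 0.7336|1⟩

H² = I, so an even number of Hadamards cancels: H^4 = I and the state is unchanged.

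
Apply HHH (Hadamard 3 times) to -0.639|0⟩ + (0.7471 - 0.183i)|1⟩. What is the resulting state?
(0.07644 - 0.1294i)|0⟩ + (-0.9801 + 0.1294i)|1⟩

H² = I, so H^3 = H: a single Hadamard. With (a, b) = (-0.639, (0.7471 - 0.183i)), H gives ((a + b)/√2, (a − b)/√2) = ((0.07644 - 0.1294i), (-0.9801 + 0.1294i)).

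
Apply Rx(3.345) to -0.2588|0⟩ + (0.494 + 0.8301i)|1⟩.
(0.8521 - 0.4914i)|0⟩ + (-0.05016 + 0.1732i)|1⟩

Rx(3.345) = [[cos(θ/2), −i·sin(θ/2)], [−i·sin(θ/2), cos(θ/2)]]; θ = 3.345, cos(θ/2) ≈ -0.101528, sin(θ/2) ≈ 0.994833.
With a = amp(|0⟩) = -0.2588 and b = amp(|1⟩) = (0.494 + 0.8301i):
new amp(|0⟩) = (-0.101528)·a + (-0.994833i)·b = (0.8521 - 0.4914i)
new amp(|1⟩) = (-0.994833i)·a + (-0.101528)·b = (-0.05016 + 0.1732i)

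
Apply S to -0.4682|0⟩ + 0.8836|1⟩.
-0.4682|0⟩ + 0.8836i|1⟩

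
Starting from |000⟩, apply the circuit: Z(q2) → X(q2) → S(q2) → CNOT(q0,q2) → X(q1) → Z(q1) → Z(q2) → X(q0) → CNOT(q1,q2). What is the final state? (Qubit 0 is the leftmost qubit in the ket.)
i|110⟩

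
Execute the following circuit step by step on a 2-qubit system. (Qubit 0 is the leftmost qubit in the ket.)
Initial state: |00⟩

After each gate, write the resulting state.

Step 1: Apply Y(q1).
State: i|01⟩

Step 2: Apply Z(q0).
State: i|01⟩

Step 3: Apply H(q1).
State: (1/√2)i|00⟩ - (1/√2)i|01⟩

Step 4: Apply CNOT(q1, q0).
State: (1/√2)i|00⟩ - (1/√2)i|11⟩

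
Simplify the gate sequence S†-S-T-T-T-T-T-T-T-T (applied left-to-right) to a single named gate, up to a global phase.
I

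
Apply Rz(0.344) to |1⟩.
(0.9852 + 0.1712i)|1⟩

Rz(0.344) = [[e^(−iθ/2), 0], [0, e^(iθ/2)]] with e^(±iθ/2) = cos(θ/2) ± i·sin(θ/2); θ = 0.344, cos(θ/2) ≈ 0.985244, sin(θ/2) ≈ 0.171153.
With a = amp(|0⟩) = 0 and b = amp(|1⟩) = 1:
new amp(|0⟩) = (0.985244 - 0.171153i)·a = 0
new amp(|1⟩) = (0.985244 + 0.171153i)·b = (0.9852 + 0.1712i)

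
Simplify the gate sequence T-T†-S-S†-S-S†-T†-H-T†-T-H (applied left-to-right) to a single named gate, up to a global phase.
T†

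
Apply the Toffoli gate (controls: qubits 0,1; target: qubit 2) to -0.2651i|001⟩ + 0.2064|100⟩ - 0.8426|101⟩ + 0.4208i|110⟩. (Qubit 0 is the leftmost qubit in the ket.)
-0.2651i|001⟩ + 0.2064|100⟩ - 0.8426|101⟩ + 0.4208i|111⟩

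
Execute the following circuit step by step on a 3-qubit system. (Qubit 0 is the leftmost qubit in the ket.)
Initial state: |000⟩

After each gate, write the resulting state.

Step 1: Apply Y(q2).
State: i|001⟩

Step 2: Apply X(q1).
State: i|011⟩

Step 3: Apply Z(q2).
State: -i|011⟩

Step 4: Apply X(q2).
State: -i|010⟩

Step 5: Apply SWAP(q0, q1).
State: -i|100⟩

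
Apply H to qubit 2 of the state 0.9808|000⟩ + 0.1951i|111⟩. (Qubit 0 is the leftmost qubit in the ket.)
0.6935|000⟩ + 0.6935|001⟩ + 0.138i|110⟩ - 0.138i|111⟩

H on qubit 2 mixes each pair of kets that differ only in qubit 2: amplitudes (a, b) of (|…0…⟩, |…1…⟩) become ((a + b)/√2, (a − b)/√2). Kets absent from the input have amplitude 0.
(|000⟩, |001⟩): (a, b) = (0.9808, 0) → (0.6935, 0.6935)
(|110⟩, |111⟩): (a, b) = (0, 0.1951i) → (0.138i, -0.138i)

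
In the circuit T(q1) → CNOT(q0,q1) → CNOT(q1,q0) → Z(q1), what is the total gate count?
4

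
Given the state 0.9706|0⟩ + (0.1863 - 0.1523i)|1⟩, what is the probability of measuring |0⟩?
0.9421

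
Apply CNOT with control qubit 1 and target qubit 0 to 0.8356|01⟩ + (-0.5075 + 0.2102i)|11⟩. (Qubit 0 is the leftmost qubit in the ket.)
(-0.5075 + 0.2102i)|01⟩ + 0.8356|11⟩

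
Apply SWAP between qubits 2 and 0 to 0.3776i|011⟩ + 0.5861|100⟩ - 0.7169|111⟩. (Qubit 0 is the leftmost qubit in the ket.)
0.5861|001⟩ + 0.3776i|110⟩ - 0.7169|111⟩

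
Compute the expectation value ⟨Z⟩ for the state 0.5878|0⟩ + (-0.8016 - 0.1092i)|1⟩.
-0.309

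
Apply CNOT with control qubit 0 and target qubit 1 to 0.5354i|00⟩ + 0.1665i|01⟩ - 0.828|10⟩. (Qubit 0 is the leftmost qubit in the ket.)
0.5354i|00⟩ + 0.1665i|01⟩ - 0.828|11⟩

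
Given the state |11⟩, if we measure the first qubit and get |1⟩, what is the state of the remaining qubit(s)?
|1⟩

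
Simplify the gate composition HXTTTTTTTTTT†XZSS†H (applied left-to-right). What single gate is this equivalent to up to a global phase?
X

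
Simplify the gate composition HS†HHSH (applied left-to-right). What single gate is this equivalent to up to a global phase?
I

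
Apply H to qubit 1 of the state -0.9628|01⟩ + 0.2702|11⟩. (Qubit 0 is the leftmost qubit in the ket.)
-0.6808|00⟩ + 0.6808|01⟩ + 0.1911|10⟩ - 0.1911|11⟩

H on qubit 1 mixes each pair of kets that differ only in qubit 1: amplitudes (a, b) of (|…0…⟩, |…1…⟩) become ((a + b)/√2, (a − b)/√2). Kets absent from the input have amplitude 0.
(|00⟩, |01⟩): (a, b) = (0, -0.9628) → (-0.6808, 0.6808)
(|10⟩, |11⟩): (a, b) = (0, 0.2702) → (0.1911, -0.1911)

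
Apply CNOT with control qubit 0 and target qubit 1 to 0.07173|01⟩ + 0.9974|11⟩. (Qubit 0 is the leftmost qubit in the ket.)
0.07173|01⟩ + 0.9974|10⟩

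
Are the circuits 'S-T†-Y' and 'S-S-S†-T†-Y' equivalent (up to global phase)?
Yes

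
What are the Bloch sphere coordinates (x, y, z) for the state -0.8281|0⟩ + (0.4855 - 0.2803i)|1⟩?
(-0.8041, 0.4642, 0.3715)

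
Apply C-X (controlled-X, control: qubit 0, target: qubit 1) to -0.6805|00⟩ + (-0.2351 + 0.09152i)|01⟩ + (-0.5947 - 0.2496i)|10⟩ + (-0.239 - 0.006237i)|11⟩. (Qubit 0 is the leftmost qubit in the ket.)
-0.6805|00⟩ + (-0.2351 + 0.09152i)|01⟩ + (-0.239 - 0.006237i)|10⟩ + (-0.5947 - 0.2496i)|11⟩

C-X leaves the control-|0⟩ kets |00⟩, |01⟩ unchanged and applies X to qubit 1 on the control-|1⟩ pair (|10⟩, |11⟩).
X = [[0, 1], [1, 0]].
With a = amp(|10⟩) = (-0.5947 - 0.2496i) and b = amp(|11⟩) = (-0.239 - 0.006237i):
new amp(|10⟩) = (1)·b = (-0.239 - 0.006237i)
new amp(|11⟩) = (1)·a = (-0.5947 - 0.2496i)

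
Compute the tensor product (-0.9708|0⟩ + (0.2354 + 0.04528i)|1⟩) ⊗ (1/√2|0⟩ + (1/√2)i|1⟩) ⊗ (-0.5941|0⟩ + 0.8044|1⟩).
0.4078|000⟩ - 0.5522|001⟩ + 0.4078i|010⟩ - 0.5522i|011⟩ + (-0.09889 - 0.01902i)|100⟩ + (0.1339 + 0.02576i)|101⟩ + (0.01902 - 0.09889i)|110⟩ + (-0.02576 + 0.1339i)|111⟩

amp(|b₁b₂…⟩) = product of the factor amplitudes for bits b₁, b₂, …; only kets whose every factor amplitude is nonzero survive.
|000⟩: (-0.9708)(1/√2)(-0.5941) = 0.4078
|001⟩: (-0.9708)(1/√2)(0.8044) = -0.5522
|010⟩: (-0.9708)((1/√2)i)(-0.5941) = 0.4078i
|011⟩: (-0.9708)((1/√2)i)(0.8044) = -0.5522i
|100⟩: (0.2354 + 0.04528i)(1/√2)(-0.5941) = (-0.09889 - 0.01902i)
|101⟩: (0.2354 + 0.04528i)(1/√2)(0.8044) = (0.1339 + 0.02576i)
|110⟩: (0.2354 + 0.04528i)((1/√2)i)(-0.5941) = (0.01902 - 0.09889i)
|111⟩: (0.2354 + 0.04528i)((1/√2)i)(0.8044) = (-0.02576 + 0.1339i)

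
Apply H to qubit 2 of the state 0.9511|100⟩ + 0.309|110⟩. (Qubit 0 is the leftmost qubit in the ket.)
0.6725|100⟩ + 0.6725|101⟩ + 0.2185|110⟩ + 0.2185|111⟩

H on qubit 2 mixes each pair of kets that differ only in qubit 2: amplitudes (a, b) of (|…0…⟩, |…1…⟩) become ((a + b)/√2, (a − b)/√2). Kets absent from the input have amplitude 0.
(|100⟩, |101⟩): (a, b) = (0.9511, 0) → (0.6725, 0.6725)
(|110⟩, |111⟩): (a, b) = (0.309, 0) → (0.2185, 0.2185)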